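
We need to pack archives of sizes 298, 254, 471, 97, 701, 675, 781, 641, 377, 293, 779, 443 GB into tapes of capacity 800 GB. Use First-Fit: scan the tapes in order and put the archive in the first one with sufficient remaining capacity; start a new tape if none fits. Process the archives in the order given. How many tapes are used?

298 GB → tape 1 (remaining 502 GB)
254 GB → tape 1 (remaining 248 GB)
471 GB → tape 2 (remaining 329 GB)
97 GB → tape 1 (remaining 151 GB)
701 GB → tape 3 (remaining 99 GB)
675 GB → tape 4 (remaining 125 GB)
781 GB → tape 5 (remaining 19 GB)
641 GB → tape 6 (remaining 159 GB)
377 GB → tape 7 (remaining 423 GB)
293 GB → tape 2 (remaining 36 GB)
779 GB → tape 8 (remaining 21 GB)
443 GB → tape 9 (remaining 357 GB)
Final tapes: [298,254,97] [471,293] [701] [675] [781] [641] [377] [779] [443].

9 tapes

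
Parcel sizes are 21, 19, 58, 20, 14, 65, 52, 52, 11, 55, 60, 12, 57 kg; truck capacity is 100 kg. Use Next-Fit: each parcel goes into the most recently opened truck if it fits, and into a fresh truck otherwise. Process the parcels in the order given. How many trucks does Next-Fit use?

Put 21 kg in truck 1; 79 kg remain.
Put 19 kg in truck 1; 60 kg remain.
Put 58 kg in truck 1; 2 kg remain.
Put 20 kg in truck 2; 80 kg remain.
Put 14 kg in truck 2; 66 kg remain.
Put 65 kg in truck 2; 1 kg remain.
Put 52 kg in truck 3; 48 kg remain.
Put 52 kg in truck 4; 48 kg remain.
Put 11 kg in truck 4; 37 kg remain.
Put 55 kg in truck 5; 45 kg remain.
Put 60 kg in truck 6; 40 kg remain.
Put 12 kg in truck 6; 28 kg remain.
Put 57 kg in truck 7; 43 kg remain.
Final trucks: [21,19,58] [20,14,65] [52] [52,11] [55] [60,12] [57].

7 trucks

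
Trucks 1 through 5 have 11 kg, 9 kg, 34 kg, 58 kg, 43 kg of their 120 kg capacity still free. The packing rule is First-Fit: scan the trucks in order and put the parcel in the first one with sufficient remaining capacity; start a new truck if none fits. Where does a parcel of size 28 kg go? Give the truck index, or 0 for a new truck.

Trucks with room: truck 3 (34 kg), truck 4 (58 kg), truck 5 (43 kg).
The first with room is truck 3.

3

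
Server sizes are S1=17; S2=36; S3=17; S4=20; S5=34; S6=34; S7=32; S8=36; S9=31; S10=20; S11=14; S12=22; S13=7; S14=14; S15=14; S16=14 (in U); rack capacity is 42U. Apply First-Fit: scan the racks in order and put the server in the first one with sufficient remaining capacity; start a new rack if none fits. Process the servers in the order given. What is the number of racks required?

Put S1 (17U) in rack 1; 25U remain.
Put S2 (36U) in rack 2; 6U remain.
Put S3 (17U) in rack 1; 8U remain.
Put S4 (20U) in rack 3; 22U remain.
Put S5 (34U) in rack 4; 8U remain.
Put S6 (34U) in rack 5; 8U remain.
Put S7 (32U) in rack 6; 10U remain.
Put S8 (36U) in rack 7; 6U remain.
Put S9 (31U) in rack 8; 11U remain.
Put S10 (20U) in rack 3; 2U remain.
Put S11 (14U) in rack 9; 28U remain.
Put S12 (22U) in rack 9; 6U remain.
Put S13 (7U) in rack 1; 1U remain.
Put S14 (14U) in rack 10; 28U remain.
Put S15 (14U) in rack 10; 14U remain.
Put S16 (14U) in rack 10; 0U remain.
Final racks: [17,17,7] [36] [20,20] [34] [34] [32] [36] [31] [14,22] [14,14,14].

10 racks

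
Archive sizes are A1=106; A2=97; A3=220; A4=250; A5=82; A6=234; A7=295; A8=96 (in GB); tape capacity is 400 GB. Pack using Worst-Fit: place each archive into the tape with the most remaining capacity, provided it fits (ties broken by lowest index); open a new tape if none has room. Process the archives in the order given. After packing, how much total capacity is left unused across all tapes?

620

A1 (106 GB) → tape 1 (remaining 294 GB)
A2 (97 GB) → tape 1 (remaining 197 GB)
A3 (220 GB) → tape 2 (remaining 180 GB)
A4 (250 GB) → tape 3 (remaining 150 GB)
A5 (82 GB) → tape 1 (remaining 115 GB)
A6 (234 GB) → tape 4 (remaining 166 GB)
A7 (295 GB) → tape 5 (remaining 105 GB)
A8 (96 GB) → tape 2 (remaining 84 GB)
5 tapes × 400 GB = 2000 GB; used 1380 GB; unused 620 GB.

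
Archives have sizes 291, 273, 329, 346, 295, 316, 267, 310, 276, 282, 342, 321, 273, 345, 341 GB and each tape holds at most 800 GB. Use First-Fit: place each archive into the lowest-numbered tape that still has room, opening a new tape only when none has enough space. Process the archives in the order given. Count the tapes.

tape 1: place 291 GB, 509 GB left
tape 1: place 273 GB, 236 GB left
tape 2: place 329 GB, 471 GB left
tape 2: place 346 GB, 125 GB left
tape 3: place 295 GB, 505 GB left
tape 3: place 316 GB, 189 GB left
tape 4: place 267 GB, 533 GB left
tape 4: place 310 GB, 223 GB left
tape 5: place 276 GB, 524 GB left
tape 5: place 282 GB, 242 GB left
tape 6: place 342 GB, 458 GB left
tape 6: place 321 GB, 137 GB left
tape 7: place 273 GB, 527 GB left
tape 7: place 345 GB, 182 GB left
tape 8: place 341 GB, 459 GB left
Final tapes: [291,273] [329,346] [295,316] [267,310] [276,282] [342,321] [273,345] [341].

8 tapes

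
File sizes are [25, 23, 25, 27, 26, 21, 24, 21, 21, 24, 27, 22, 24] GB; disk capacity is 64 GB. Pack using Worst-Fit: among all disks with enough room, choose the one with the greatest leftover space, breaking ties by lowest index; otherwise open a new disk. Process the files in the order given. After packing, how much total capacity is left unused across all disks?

138

25 GB → disk 1 (remaining 39 GB)
23 GB → disk 1 (remaining 16 GB)
25 GB → disk 2 (remaining 39 GB)
27 GB → disk 2 (remaining 12 GB)
26 GB → disk 3 (remaining 38 GB)
21 GB → disk 3 (remaining 17 GB)
24 GB → disk 4 (remaining 40 GB)
21 GB → disk 4 (remaining 19 GB)
21 GB → disk 5 (remaining 43 GB)
24 GB → disk 5 (remaining 19 GB)
27 GB → disk 6 (remaining 37 GB)
22 GB → disk 6 (remaining 15 GB)
24 GB → disk 7 (remaining 40 GB)
7 disks × 64 GB = 448 GB; used 310 GB; unused 138 GB.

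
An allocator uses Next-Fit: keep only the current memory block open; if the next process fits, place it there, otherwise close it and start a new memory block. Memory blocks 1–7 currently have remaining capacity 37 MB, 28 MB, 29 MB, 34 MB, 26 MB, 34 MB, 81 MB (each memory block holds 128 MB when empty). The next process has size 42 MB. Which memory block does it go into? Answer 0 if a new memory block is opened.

Next-Fit only looks at memory block 7, which has 81 MB free.
42 MB fits there.

7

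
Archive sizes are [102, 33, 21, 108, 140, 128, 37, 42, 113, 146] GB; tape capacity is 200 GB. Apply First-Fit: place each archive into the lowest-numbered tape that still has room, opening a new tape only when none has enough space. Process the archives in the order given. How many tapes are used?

Put 102 GB in tape 1; 98 GB remain.
Put 33 GB in tape 1; 65 GB remain.
Put 21 GB in tape 1; 44 GB remain.
Put 108 GB in tape 2; 92 GB remain.
Put 140 GB in tape 3; 60 GB remain.
Put 128 GB in tape 4; 72 GB remain.
Put 37 GB in tape 1; 7 GB remain.
Put 42 GB in tape 2; 50 GB remain.
Put 113 GB in tape 5; 87 GB remain.
Put 146 GB in tape 6; 54 GB remain.
Final tapes: [102,33,21,37] [108,42] [140] [128] [113] [146].

6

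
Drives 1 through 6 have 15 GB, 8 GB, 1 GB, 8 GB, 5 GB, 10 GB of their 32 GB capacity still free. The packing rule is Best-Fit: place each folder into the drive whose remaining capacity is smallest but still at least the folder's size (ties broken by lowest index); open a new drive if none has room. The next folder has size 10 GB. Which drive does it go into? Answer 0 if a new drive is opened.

6

Drives with room: drive 1 (15 GB), drive 6 (10 GB).
Tightest fit is drive 6 with 10 GB free.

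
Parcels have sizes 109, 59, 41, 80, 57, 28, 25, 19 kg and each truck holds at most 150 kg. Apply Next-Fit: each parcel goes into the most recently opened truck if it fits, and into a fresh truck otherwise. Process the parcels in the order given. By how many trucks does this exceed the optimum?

1

Next-Fit: [109] [59,41] [80,57] [28,25,19] → 4 trucks.
Total size 418 kg; any packing needs at least ⌈418/150⌉ = 3 trucks.
An optimal packing achieves that bound: [109,41] [80,59] [57,28,25,19] → 3 trucks.
Excess: 4 − 3 = 1.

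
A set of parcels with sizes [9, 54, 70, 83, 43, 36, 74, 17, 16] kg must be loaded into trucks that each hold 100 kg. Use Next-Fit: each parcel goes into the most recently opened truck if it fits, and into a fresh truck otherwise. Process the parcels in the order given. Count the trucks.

6

Put 9 kg in truck 1; 91 kg remain.
Put 54 kg in truck 1; 37 kg remain.
Put 70 kg in truck 2; 30 kg remain.
Put 83 kg in truck 3; 17 kg remain.
Put 43 kg in truck 4; 57 kg remain.
Put 36 kg in truck 4; 21 kg remain.
Put 74 kg in truck 5; 26 kg remain.
Put 17 kg in truck 5; 9 kg remain.
Put 16 kg in truck 6; 84 kg remain.
Final trucks: [9,54] [70] [83] [43,36] [74,17] [16].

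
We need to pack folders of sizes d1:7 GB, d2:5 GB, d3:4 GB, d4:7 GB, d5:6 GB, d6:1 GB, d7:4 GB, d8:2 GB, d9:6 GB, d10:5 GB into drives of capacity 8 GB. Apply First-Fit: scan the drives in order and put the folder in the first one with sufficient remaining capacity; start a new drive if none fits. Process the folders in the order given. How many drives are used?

Put d1 (7 GB) in drive 1; 1 GB remain.
Put d2 (5 GB) in drive 2; 3 GB remain.
Put d3 (4 GB) in drive 3; 4 GB remain.
Put d4 (7 GB) in drive 4; 1 GB remain.
Put d5 (6 GB) in drive 5; 2 GB remain.
Put d6 (1 GB) in drive 1; 0 GB remain.
Put d7 (4 GB) in drive 3; 0 GB remain.
Put d8 (2 GB) in drive 2; 1 GB remain.
Put d9 (6 GB) in drive 6; 2 GB remain.
Put d10 (5 GB) in drive 7; 3 GB remain.
Final drives: [7,1] [5,2] [4,4] [7] [6] [6] [5].

7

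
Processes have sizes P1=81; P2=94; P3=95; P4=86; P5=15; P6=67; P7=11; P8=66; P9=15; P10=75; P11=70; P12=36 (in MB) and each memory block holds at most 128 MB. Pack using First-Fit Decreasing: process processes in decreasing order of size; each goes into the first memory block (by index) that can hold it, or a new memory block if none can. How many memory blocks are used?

8 memory blocks

Sorted descending: 95, 94, 86, 81, 75, 70, 67, 66, 36, 15, 15, 11.
memory block 1: place 95 MB, 33 MB left
memory block 2: place 94 MB, 34 MB left
memory block 3: place 86 MB, 42 MB left
memory block 4: place 81 MB, 47 MB left
memory block 5: place 75 MB, 53 MB left
memory block 6: place 70 MB, 58 MB left
memory block 7: place 67 MB, 61 MB left
memory block 8: place 66 MB, 62 MB left
memory block 3: place 36 MB, 6 MB left
memory block 1: place 15 MB, 18 MB left
memory block 1: place 15 MB, 3 MB left
memory block 2: place 11 MB, 23 MB left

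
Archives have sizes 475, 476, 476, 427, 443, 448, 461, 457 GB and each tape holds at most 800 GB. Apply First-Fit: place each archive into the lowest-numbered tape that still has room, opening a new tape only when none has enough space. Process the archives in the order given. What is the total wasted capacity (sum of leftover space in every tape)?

tape 1: place 475 GB, 325 GB left
tape 2: place 476 GB, 324 GB left
tape 3: place 476 GB, 324 GB left
tape 4: place 427 GB, 373 GB left
tape 5: place 443 GB, 357 GB left
tape 6: place 448 GB, 352 GB left
tape 7: place 461 GB, 339 GB left
tape 8: place 457 GB, 343 GB left
8 tapes × 800 GB = 6400 GB; used 3663 GB; unused 2737 GB.

2737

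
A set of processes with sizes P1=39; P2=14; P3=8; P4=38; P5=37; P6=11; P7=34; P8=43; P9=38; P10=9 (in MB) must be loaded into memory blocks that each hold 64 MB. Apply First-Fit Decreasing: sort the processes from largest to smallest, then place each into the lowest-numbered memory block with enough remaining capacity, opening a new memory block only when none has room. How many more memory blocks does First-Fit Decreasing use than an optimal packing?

First-Fit Decreasing: [43,14] [39,11,9] [38,8] [38] [37] [34] → 6 memory blocks.
6 processes exceed 32 MB (half the capacity), and no two of those can share a memory block, so at least 6 memory blocks are needed.
So 6 is already optimal.

0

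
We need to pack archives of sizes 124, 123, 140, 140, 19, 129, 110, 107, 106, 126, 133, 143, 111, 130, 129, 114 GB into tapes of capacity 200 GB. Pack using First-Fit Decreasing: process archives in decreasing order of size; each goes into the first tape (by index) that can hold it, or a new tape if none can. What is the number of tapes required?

15 tapes

Sorted descending: 143, 140, 140, 133, 130, 129, 129, 126, 124, 123, 114, 111, 110, 107, 106, 19.
tape 1: place 143 GB, 57 GB left
tape 2: place 140 GB, 60 GB left
tape 3: place 140 GB, 60 GB left
tape 4: place 133 GB, 67 GB left
tape 5: place 130 GB, 70 GB left
tape 6: place 129 GB, 71 GB left
tape 7: place 129 GB, 71 GB left
tape 8: place 126 GB, 74 GB left
tape 9: place 124 GB, 76 GB left
tape 10: place 123 GB, 77 GB left
tape 11: place 114 GB, 86 GB left
tape 12: place 111 GB, 89 GB left
tape 13: place 110 GB, 90 GB left
tape 14: place 107 GB, 93 GB left
tape 15: place 106 GB, 94 GB left
tape 1: place 19 GB, 38 GB left
Final tapes: [143,19] [140] [140] [133] [130] [129] [129] [126] [124] [123] [114] [111] [110] [107] [106].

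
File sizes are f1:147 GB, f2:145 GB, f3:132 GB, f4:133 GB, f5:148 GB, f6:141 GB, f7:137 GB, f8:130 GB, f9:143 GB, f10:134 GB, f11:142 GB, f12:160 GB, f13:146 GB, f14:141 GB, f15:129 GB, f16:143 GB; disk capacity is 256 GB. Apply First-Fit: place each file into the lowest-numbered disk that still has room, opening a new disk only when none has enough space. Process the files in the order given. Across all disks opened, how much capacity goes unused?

Put f1 (147 GB) in disk 1; 109 GB remain.
Put f2 (145 GB) in disk 2; 111 GB remain.
Put f3 (132 GB) in disk 3; 124 GB remain.
Put f4 (133 GB) in disk 4; 123 GB remain.
Put f5 (148 GB) in disk 5; 108 GB remain.
Put f6 (141 GB) in disk 6; 115 GB remain.
Put f7 (137 GB) in disk 7; 119 GB remain.
Put f8 (130 GB) in disk 8; 126 GB remain.
Put f9 (143 GB) in disk 9; 113 GB remain.
Put f10 (134 GB) in disk 10; 122 GB remain.
Put f11 (142 GB) in disk 11; 114 GB remain.
Put f12 (160 GB) in disk 12; 96 GB remain.
Put f13 (146 GB) in disk 13; 110 GB remain.
Put f14 (141 GB) in disk 14; 115 GB remain.
Put f15 (129 GB) in disk 15; 127 GB remain.
Put f16 (143 GB) in disk 16; 113 GB remain.
16 disks × 256 GB = 4096 GB; used 2251 GB; unused 1845 GB.

1845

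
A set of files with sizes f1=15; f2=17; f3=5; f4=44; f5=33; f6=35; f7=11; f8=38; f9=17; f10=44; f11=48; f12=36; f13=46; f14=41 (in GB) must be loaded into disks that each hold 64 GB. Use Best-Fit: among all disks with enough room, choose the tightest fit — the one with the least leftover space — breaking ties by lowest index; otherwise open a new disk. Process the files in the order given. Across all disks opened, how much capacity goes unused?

disk 1: place f1 (15 GB), 49 GB left
disk 1: place f2 (17 GB), 32 GB left
disk 1: place f3 (5 GB), 27 GB left
disk 2: place f4 (44 GB), 20 GB left
disk 3: place f5 (33 GB), 31 GB left
disk 4: place f6 (35 GB), 29 GB left
disk 2: place f7 (11 GB), 9 GB left
disk 5: place f8 (38 GB), 26 GB left
disk 5: place f9 (17 GB), 9 GB left
disk 6: place f10 (44 GB), 20 GB left
disk 7: place f11 (48 GB), 16 GB left
disk 8: place f12 (36 GB), 28 GB left
disk 9: place f13 (46 GB), 18 GB left
disk 10: place f14 (41 GB), 23 GB left
10 disks × 64 GB = 640 GB; used 430 GB; unused 210 GB.

210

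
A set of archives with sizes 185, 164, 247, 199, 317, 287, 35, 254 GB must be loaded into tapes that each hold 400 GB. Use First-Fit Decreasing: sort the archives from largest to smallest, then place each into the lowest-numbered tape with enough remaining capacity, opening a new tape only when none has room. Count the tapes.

6

Sorted descending: 317, 287, 254, 247, 199, 185, 164, 35.
317 GB → tape 1 (remaining 83 GB)
287 GB → tape 2 (remaining 113 GB)
254 GB → tape 3 (remaining 146 GB)
247 GB → tape 4 (remaining 153 GB)
199 GB → tape 5 (remaining 201 GB)
185 GB → tape 5 (remaining 16 GB)
164 GB → tape 6 (remaining 236 GB)
35 GB → tape 1 (remaining 48 GB)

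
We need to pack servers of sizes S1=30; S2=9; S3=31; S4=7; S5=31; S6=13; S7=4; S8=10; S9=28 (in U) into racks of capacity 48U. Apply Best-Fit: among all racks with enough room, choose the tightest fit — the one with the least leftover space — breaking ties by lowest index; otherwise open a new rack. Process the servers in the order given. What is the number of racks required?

Put S1 (30U) in rack 1; 18U remain.
Put S2 (9U) in rack 1; 9U remain.
Put S3 (31U) in rack 2; 17U remain.
Put S4 (7U) in rack 1; 2U remain.
Put S5 (31U) in rack 3; 17U remain.
Put S6 (13U) in rack 2; 4U remain.
Put S7 (4U) in rack 2; 0U remain.
Put S8 (10U) in rack 3; 7U remain.
Put S9 (28U) in rack 4; 20U remain.

4 racks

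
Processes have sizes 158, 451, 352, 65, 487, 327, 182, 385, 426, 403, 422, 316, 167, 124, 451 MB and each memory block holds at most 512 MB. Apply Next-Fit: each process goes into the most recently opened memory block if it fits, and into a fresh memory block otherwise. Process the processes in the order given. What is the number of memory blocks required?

memory block 1: place 158 MB, 354 MB left
memory block 2: place 451 MB, 61 MB left
memory block 3: place 352 MB, 160 MB left
memory block 3: place 65 MB, 95 MB left
memory block 4: place 487 MB, 25 MB left
memory block 5: place 327 MB, 185 MB left
memory block 5: place 182 MB, 3 MB left
memory block 6: place 385 MB, 127 MB left
memory block 7: place 426 MB, 86 MB left
memory block 8: place 403 MB, 109 MB left
memory block 9: place 422 MB, 90 MB left
memory block 10: place 316 MB, 196 MB left
memory block 10: place 167 MB, 29 MB left
memory block 11: place 124 MB, 388 MB left
memory block 12: place 451 MB, 61 MB left

12 memory blocks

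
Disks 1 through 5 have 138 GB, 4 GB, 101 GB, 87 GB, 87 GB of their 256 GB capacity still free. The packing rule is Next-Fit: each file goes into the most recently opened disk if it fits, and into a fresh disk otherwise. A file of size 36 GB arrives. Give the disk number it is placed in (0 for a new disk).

Next-Fit only looks at disk 5, which has 87 GB free.
36 GB fits there.

5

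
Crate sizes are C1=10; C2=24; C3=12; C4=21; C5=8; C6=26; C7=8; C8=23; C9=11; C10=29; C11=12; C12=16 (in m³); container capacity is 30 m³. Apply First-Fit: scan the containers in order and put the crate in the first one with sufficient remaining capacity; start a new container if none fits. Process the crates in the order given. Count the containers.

8

container 1: place C1 (10 m³), 20 m³ left
container 2: place C2 (24 m³), 6 m³ left
container 1: place C3 (12 m³), 8 m³ left
container 3: place C4 (21 m³), 9 m³ left
container 1: place C5 (8 m³), 0 m³ left
container 4: place C6 (26 m³), 4 m³ left
container 3: place C7 (8 m³), 1 m³ left
container 5: place C8 (23 m³), 7 m³ left
container 6: place C9 (11 m³), 19 m³ left
container 7: place C10 (29 m³), 1 m³ left
container 6: place C11 (12 m³), 7 m³ left
container 8: place C12 (16 m³), 14 m³ left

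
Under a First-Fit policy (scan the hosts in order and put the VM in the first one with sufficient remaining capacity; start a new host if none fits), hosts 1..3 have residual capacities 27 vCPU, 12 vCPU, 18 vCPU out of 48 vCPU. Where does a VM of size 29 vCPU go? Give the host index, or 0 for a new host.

0

No host has ≥ 29 vCPU free, so a new host is opened.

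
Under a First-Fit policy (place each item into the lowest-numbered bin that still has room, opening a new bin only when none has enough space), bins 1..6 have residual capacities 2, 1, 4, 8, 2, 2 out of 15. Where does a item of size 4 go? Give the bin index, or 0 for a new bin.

Bins with room: bin 3 (4), bin 4 (8).
The first with room is bin 3.

3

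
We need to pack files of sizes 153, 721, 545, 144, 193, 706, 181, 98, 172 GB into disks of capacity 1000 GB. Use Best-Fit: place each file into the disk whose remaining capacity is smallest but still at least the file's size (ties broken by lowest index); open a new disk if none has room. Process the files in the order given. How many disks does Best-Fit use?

4 disks

153 GB → disk 1 (remaining 847 GB)
721 GB → disk 1 (remaining 126 GB)
545 GB → disk 2 (remaining 455 GB)
144 GB → disk 2 (remaining 311 GB)
193 GB → disk 2 (remaining 118 GB)
706 GB → disk 3 (remaining 294 GB)
181 GB → disk 3 (remaining 113 GB)
98 GB → disk 3 (remaining 15 GB)
172 GB → disk 4 (remaining 828 GB)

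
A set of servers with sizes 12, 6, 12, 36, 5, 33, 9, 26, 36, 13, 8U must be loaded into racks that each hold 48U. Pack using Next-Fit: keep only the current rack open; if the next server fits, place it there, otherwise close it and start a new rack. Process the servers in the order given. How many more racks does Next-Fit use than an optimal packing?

1

Next-Fit: [12,6,12] [36,5] [33,9] [26] [36] [13,8] → 6 racks.
Total size 196U; any packing needs at least ⌈196/48⌉ = 5 racks.
An optimal packing achieves that bound: [36,12] [36,12] [33,13] [26,9,8,5] [6] → 5 racks.
Excess: 6 − 5 = 1.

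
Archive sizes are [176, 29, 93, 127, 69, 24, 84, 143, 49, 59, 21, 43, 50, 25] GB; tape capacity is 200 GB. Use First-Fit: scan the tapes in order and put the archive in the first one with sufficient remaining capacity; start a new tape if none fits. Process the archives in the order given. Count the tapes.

Put 176 GB in tape 1; 24 GB remain.
Put 29 GB in tape 2; 171 GB remain.
Put 93 GB in tape 2; 78 GB remain.
Put 127 GB in tape 3; 73 GB remain.
Put 69 GB in tape 2; 9 GB remain.
Put 24 GB in tape 1; 0 GB remain.
Put 84 GB in tape 4; 116 GB remain.
Put 143 GB in tape 5; 57 GB remain.
Put 49 GB in tape 3; 24 GB remain.
Put 59 GB in tape 4; 57 GB remain.
Put 21 GB in tape 3; 3 GB remain.
Put 43 GB in tape 4; 14 GB remain.
Put 50 GB in tape 5; 7 GB remain.
Put 25 GB in tape 6; 175 GB remain.

6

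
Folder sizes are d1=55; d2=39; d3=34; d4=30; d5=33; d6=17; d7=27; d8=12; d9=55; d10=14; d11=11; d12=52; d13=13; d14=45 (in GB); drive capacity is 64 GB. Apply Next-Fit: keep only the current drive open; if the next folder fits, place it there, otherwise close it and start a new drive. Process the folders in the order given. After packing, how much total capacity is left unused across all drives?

drive 1: place d1 (55 GB), 9 GB left
drive 2: place d2 (39 GB), 25 GB left
drive 3: place d3 (34 GB), 30 GB left
drive 3: place d4 (30 GB), 0 GB left
drive 4: place d5 (33 GB), 31 GB left
drive 4: place d6 (17 GB), 14 GB left
drive 5: place d7 (27 GB), 37 GB left
drive 5: place d8 (12 GB), 25 GB left
drive 6: place d9 (55 GB), 9 GB left
drive 7: place d10 (14 GB), 50 GB left
drive 7: place d11 (11 GB), 39 GB left
drive 8: place d12 (52 GB), 12 GB left
drive 9: place d13 (13 GB), 51 GB left
drive 9: place d14 (45 GB), 6 GB left
9 drives × 64 GB = 576 GB; used 437 GB; unused 139 GB.

139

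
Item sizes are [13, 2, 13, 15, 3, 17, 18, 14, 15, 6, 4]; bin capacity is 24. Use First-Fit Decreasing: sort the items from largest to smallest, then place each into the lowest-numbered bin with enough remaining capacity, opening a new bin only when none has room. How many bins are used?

7

Sorted descending: 18, 17, 15, 15, 14, 13, 13, 6, 4, 3, 2.
bin 1: place 18, 6 left
bin 2: place 17, 7 left
bin 3: place 15, 9 left
bin 4: place 15, 9 left
bin 5: place 14, 10 left
bin 6: place 13, 11 left
bin 7: place 13, 11 left
bin 1: place 6, 0 left
bin 2: place 4, 3 left
bin 2: place 3, 0 left
bin 3: place 2, 7 left
Final bins: [18,6] [17,4,3] [15,2] [15] [14] [13] [13].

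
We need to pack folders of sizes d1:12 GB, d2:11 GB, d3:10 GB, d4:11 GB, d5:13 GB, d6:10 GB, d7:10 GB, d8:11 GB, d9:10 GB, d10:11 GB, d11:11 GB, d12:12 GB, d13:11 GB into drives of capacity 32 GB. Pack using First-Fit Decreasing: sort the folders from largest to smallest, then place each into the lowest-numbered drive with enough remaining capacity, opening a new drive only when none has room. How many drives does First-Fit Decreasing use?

5 drives

Sorted descending: 13, 12, 12, 11, 11, 11, 11, 11, 11, 10, 10, 10, 10.
drive 1: place 13 GB, 19 GB left
drive 1: place 12 GB, 7 GB left
drive 2: place 12 GB, 20 GB left
drive 2: place 11 GB, 9 GB left
drive 3: place 11 GB, 21 GB left
drive 3: place 11 GB, 10 GB left
drive 4: place 11 GB, 21 GB left
drive 4: place 11 GB, 10 GB left
drive 5: place 11 GB, 21 GB left
drive 3: place 10 GB, 0 GB left
drive 4: place 10 GB, 0 GB left
drive 5: place 10 GB, 11 GB left
drive 5: place 10 GB, 1 GB left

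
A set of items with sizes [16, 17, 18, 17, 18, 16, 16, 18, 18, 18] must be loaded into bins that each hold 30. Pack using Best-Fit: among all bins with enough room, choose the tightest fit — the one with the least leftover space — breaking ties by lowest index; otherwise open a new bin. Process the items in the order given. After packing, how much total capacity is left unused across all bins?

128

bin 1: place 16, 14 left
bin 2: place 17, 13 left
bin 3: place 18, 12 left
bin 4: place 17, 13 left
bin 5: place 18, 12 left
bin 6: place 16, 14 left
bin 7: place 16, 14 left
bin 8: place 18, 12 left
bin 9: place 18, 12 left
bin 10: place 18, 12 left
10 bins × 30 = 300; used 172; unused 128.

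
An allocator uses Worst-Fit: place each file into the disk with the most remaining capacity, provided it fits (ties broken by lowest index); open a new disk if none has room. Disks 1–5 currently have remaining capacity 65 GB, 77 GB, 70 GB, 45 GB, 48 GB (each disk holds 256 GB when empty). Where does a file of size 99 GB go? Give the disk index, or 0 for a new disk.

0

No disk has ≥ 99 GB free, so a new disk is opened.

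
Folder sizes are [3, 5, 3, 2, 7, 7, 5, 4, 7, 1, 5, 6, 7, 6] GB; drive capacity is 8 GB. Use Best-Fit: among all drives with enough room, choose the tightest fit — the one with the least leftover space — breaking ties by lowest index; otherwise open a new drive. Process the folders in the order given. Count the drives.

3 GB → drive 1 (remaining 5 GB)
5 GB → drive 1 (remaining 0 GB)
3 GB → drive 2 (remaining 5 GB)
2 GB → drive 2 (remaining 3 GB)
7 GB → drive 3 (remaining 1 GB)
7 GB → drive 4 (remaining 1 GB)
5 GB → drive 5 (remaining 3 GB)
4 GB → drive 6 (remaining 4 GB)
7 GB → drive 7 (remaining 1 GB)
1 GB → drive 3 (remaining 0 GB)
5 GB → drive 8 (remaining 3 GB)
6 GB → drive 9 (remaining 2 GB)
7 GB → drive 10 (remaining 1 GB)
6 GB → drive 11 (remaining 2 GB)

11 drives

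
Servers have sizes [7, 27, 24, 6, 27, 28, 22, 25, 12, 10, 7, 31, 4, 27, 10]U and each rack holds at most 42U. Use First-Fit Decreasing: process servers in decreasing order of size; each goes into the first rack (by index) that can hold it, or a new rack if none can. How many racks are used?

8

Sorted descending: 31, 28, 27, 27, 27, 25, 24, 22, 12, 10, 10, 7, 7, 6, 4.
rack 1: place 31U, 11U left
rack 2: place 28U, 14U left
rack 3: place 27U, 15U left
rack 4: place 27U, 15U left
rack 5: place 27U, 15U left
rack 6: place 25U, 17U left
rack 7: place 24U, 18U left
rack 8: place 22U, 20U left
rack 2: place 12U, 2U left
rack 1: place 10U, 1U left
rack 3: place 10U, 5U left
rack 4: place 7U, 8U left
rack 4: place 7U, 1U left
rack 5: place 6U, 9U left
rack 3: place 4U, 1U left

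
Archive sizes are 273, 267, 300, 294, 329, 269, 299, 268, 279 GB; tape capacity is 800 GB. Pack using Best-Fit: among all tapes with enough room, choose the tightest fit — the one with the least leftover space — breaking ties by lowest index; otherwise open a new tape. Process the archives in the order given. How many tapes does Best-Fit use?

5

Put 273 GB in tape 1; 527 GB remain.
Put 267 GB in tape 1; 260 GB remain.
Put 300 GB in tape 2; 500 GB remain.
Put 294 GB in tape 2; 206 GB remain.
Put 329 GB in tape 3; 471 GB remain.
Put 269 GB in tape 3; 202 GB remain.
Put 299 GB in tape 4; 501 GB remain.
Put 268 GB in tape 4; 233 GB remain.
Put 279 GB in tape 5; 521 GB remain.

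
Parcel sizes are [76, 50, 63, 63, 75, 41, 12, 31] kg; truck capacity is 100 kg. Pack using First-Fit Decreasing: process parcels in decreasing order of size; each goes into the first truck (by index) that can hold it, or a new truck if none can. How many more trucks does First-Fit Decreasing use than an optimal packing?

First-Fit Decreasing: [76,12] [75] [63,31] [63] [50,41] → 5 trucks.
Total size 411 kg; any packing needs at least ⌈411/100⌉ = 5 trucks.
So 5 is already optimal.

0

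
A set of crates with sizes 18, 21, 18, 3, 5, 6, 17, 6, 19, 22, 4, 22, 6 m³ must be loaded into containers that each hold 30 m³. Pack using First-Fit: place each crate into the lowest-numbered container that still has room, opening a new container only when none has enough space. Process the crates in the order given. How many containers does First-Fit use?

18 m³ → container 1 (remaining 12 m³)
21 m³ → container 2 (remaining 9 m³)
18 m³ → container 3 (remaining 12 m³)
3 m³ → container 1 (remaining 9 m³)
5 m³ → container 1 (remaining 4 m³)
6 m³ → container 2 (remaining 3 m³)
17 m³ → container 4 (remaining 13 m³)
6 m³ → container 3 (remaining 6 m³)
19 m³ → container 5 (remaining 11 m³)
22 m³ → container 6 (remaining 8 m³)
4 m³ → container 1 (remaining 0 m³)
22 m³ → container 7 (remaining 8 m³)
6 m³ → container 3 (remaining 0 m³)
Final containers: [18,3,5,4] [21,6] [18,6,6] [17] [19] [22] [22].

7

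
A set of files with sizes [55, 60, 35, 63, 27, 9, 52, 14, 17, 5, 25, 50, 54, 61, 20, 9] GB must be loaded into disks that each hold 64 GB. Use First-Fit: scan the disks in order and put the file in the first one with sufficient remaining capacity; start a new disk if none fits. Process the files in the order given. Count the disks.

disk 1: place 55 GB, 9 GB left
disk 2: place 60 GB, 4 GB left
disk 3: place 35 GB, 29 GB left
disk 4: place 63 GB, 1 GB left
disk 3: place 27 GB, 2 GB left
disk 1: place 9 GB, 0 GB left
disk 5: place 52 GB, 12 GB left
disk 6: place 14 GB, 50 GB left
disk 6: place 17 GB, 33 GB left
disk 5: place 5 GB, 7 GB left
disk 6: place 25 GB, 8 GB left
disk 7: place 50 GB, 14 GB left
disk 8: place 54 GB, 10 GB left
disk 9: place 61 GB, 3 GB left
disk 10: place 20 GB, 44 GB left
disk 7: place 9 GB, 5 GB left
Final disks: [55,9] [60] [35,27] [63] [52,5] [14,17,25] [50,9] [54] [61] [20].

10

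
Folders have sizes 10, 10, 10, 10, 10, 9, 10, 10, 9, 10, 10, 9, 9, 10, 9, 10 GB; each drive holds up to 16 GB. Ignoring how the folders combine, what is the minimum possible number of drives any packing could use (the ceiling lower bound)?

Total size = 10 + 10 + 10 + 10 + 10 + 9 + 10 + 10 + 9 + 10 + 10 + 9 + 9 + 10 + 9 + 10 = 155 GB.
⌈155 / 16⌉ = 10.

10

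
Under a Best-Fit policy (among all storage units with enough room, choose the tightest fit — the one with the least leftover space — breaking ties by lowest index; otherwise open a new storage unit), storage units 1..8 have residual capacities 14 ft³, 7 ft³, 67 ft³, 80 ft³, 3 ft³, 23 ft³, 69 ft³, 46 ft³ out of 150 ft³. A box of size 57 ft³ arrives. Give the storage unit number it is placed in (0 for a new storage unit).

Storage units with room: storage unit 3 (67 ft³), storage unit 4 (80 ft³), storage unit 7 (69 ft³).
Tightest fit is storage unit 3 with 67 ft³ free.

3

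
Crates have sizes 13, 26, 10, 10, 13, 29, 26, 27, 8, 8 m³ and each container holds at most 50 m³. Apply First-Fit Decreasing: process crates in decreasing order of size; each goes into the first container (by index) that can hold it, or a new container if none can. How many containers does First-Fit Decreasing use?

4

Sorted descending: 29, 27, 26, 26, 13, 13, 10, 10, 8, 8.
container 1: place 29 m³, 21 m³ left
container 2: place 27 m³, 23 m³ left
container 3: place 26 m³, 24 m³ left
container 4: place 26 m³, 24 m³ left
container 1: place 13 m³, 8 m³ left
container 2: place 13 m³, 10 m³ left
container 2: place 10 m³, 0 m³ left
container 3: place 10 m³, 14 m³ left
container 1: place 8 m³, 0 m³ left
container 3: place 8 m³, 6 m³ left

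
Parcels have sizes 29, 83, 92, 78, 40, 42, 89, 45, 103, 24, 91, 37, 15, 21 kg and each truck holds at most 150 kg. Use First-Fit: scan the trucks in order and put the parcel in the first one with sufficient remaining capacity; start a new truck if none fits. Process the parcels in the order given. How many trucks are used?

6

truck 1: place 29 kg, 121 kg left
truck 1: place 83 kg, 38 kg left
truck 2: place 92 kg, 58 kg left
truck 3: place 78 kg, 72 kg left
truck 2: place 40 kg, 18 kg left
truck 3: place 42 kg, 30 kg left
truck 4: place 89 kg, 61 kg left
truck 4: place 45 kg, 16 kg left
truck 5: place 103 kg, 47 kg left
truck 1: place 24 kg, 14 kg left
truck 6: place 91 kg, 59 kg left
truck 5: place 37 kg, 10 kg left
truck 2: place 15 kg, 3 kg left
truck 3: place 21 kg, 9 kg left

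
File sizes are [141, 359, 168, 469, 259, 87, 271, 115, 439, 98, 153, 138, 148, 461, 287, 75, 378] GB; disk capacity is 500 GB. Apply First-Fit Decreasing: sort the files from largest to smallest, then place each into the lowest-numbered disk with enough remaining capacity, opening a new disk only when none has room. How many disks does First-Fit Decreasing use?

9 disks

Sorted descending: 469, 461, 439, 378, 359, 287, 271, 259, 168, 153, 148, 141, 138, 115, 98, 87, 75.
469 GB → disk 1 (remaining 31 GB)
461 GB → disk 2 (remaining 39 GB)
439 GB → disk 3 (remaining 61 GB)
378 GB → disk 4 (remaining 122 GB)
359 GB → disk 5 (remaining 141 GB)
287 GB → disk 6 (remaining 213 GB)
271 GB → disk 7 (remaining 229 GB)
259 GB → disk 8 (remaining 241 GB)
168 GB → disk 6 (remaining 45 GB)
153 GB → disk 7 (remaining 76 GB)
148 GB → disk 8 (remaining 93 GB)
141 GB → disk 5 (remaining 0 GB)
138 GB → disk 9 (remaining 362 GB)
115 GB → disk 4 (remaining 7 GB)
98 GB → disk 9 (remaining 264 GB)
87 GB → disk 8 (remaining 6 GB)
75 GB → disk 7 (remaining 1 GB)
Final disks: [469] [461] [439] [378,115] [359,141] [287,168] [271,153,75] [259,148,87] [138,98].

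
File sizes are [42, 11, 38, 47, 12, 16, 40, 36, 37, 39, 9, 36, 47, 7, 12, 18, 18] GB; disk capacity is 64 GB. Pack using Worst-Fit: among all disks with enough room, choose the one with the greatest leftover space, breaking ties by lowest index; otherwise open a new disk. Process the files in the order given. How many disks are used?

9 disks

42 GB → disk 1 (remaining 22 GB)
11 GB → disk 1 (remaining 11 GB)
38 GB → disk 2 (remaining 26 GB)
47 GB → disk 3 (remaining 17 GB)
12 GB → disk 2 (remaining 14 GB)
16 GB → disk 3 (remaining 1 GB)
40 GB → disk 4 (remaining 24 GB)
36 GB → disk 5 (remaining 28 GB)
37 GB → disk 6 (remaining 27 GB)
39 GB → disk 7 (remaining 25 GB)
9 GB → disk 5 (remaining 19 GB)
36 GB → disk 8 (remaining 28 GB)
47 GB → disk 9 (remaining 17 GB)
7 GB → disk 8 (remaining 21 GB)
12 GB → disk 6 (remaining 15 GB)
18 GB → disk 7 (remaining 7 GB)
18 GB → disk 4 (remaining 6 GB)
Final disks: [42,11] [38,12] [47,16] [40,18] [36,9] [37,12] [39,18] [36,7] [47].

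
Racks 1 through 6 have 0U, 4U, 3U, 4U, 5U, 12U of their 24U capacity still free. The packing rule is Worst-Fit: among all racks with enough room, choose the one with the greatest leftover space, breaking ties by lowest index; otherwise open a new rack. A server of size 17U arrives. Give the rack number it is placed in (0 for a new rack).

0

No rack has ≥ 17U free, so a new rack is opened.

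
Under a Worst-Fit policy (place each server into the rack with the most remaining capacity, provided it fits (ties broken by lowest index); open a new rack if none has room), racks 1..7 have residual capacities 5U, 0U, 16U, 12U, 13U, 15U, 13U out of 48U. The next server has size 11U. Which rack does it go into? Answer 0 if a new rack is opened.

Racks with room: rack 3 (16U), rack 4 (12U), rack 5 (13U), rack 6 (15U), rack 7 (13U).
Most room is rack 3 with 16U free.

3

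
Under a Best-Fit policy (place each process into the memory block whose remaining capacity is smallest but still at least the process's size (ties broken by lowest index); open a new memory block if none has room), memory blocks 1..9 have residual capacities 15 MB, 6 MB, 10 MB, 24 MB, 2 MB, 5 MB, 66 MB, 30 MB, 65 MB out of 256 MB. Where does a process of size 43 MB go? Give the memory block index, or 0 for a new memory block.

9

Memory blocks with room: memory block 7 (66 MB), memory block 9 (65 MB).
Tightest fit is memory block 9 with 65 MB free.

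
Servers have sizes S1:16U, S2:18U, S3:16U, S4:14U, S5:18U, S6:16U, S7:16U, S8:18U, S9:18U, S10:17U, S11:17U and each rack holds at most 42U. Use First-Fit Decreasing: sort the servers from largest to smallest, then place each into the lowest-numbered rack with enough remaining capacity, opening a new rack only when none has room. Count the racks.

6

Sorted descending: 18, 18, 18, 18, 17, 17, 16, 16, 16, 16, 14.
rack 1: place 18U, 24U left
rack 1: place 18U, 6U left
rack 2: place 18U, 24U left
rack 2: place 18U, 6U left
rack 3: place 17U, 25U left
rack 3: place 17U, 8U left
rack 4: place 16U, 26U left
rack 4: place 16U, 10U left
rack 5: place 16U, 26U left
rack 5: place 16U, 10U left
rack 6: place 14U, 28U left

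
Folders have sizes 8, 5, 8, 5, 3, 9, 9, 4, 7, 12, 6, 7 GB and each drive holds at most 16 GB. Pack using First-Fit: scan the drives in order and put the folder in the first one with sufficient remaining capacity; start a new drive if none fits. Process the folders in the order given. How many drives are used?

drive 1: place 8 GB, 8 GB left
drive 1: place 5 GB, 3 GB left
drive 2: place 8 GB, 8 GB left
drive 2: place 5 GB, 3 GB left
drive 1: place 3 GB, 0 GB left
drive 3: place 9 GB, 7 GB left
drive 4: place 9 GB, 7 GB left
drive 3: place 4 GB, 3 GB left
drive 4: place 7 GB, 0 GB left
drive 5: place 12 GB, 4 GB left
drive 6: place 6 GB, 10 GB left
drive 6: place 7 GB, 3 GB left
Final drives: [8,5,3] [8,5] [9,4] [9,7] [12] [6,7].

6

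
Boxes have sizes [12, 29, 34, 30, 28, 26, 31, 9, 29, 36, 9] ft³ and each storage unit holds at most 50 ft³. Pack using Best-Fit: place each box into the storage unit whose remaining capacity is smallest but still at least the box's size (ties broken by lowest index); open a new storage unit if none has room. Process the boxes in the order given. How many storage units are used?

Put 12 ft³ in storage unit 1; 38 ft³ remain.
Put 29 ft³ in storage unit 1; 9 ft³ remain.
Put 34 ft³ in storage unit 2; 16 ft³ remain.
Put 30 ft³ in storage unit 3; 20 ft³ remain.
Put 28 ft³ in storage unit 4; 22 ft³ remain.
Put 26 ft³ in storage unit 5; 24 ft³ remain.
Put 31 ft³ in storage unit 6; 19 ft³ remain.
Put 9 ft³ in storage unit 1; 0 ft³ remain.
Put 29 ft³ in storage unit 7; 21 ft³ remain.
Put 36 ft³ in storage unit 8; 14 ft³ remain.
Put 9 ft³ in storage unit 8; 5 ft³ remain.

8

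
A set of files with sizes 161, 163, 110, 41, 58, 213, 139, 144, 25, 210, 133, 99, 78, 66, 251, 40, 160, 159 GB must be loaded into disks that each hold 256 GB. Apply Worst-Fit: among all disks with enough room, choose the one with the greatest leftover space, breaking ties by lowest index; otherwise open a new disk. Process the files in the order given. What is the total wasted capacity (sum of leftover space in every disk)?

566

disk 1: place 161 GB, 95 GB left
disk 2: place 163 GB, 93 GB left
disk 3: place 110 GB, 146 GB left
disk 3: place 41 GB, 105 GB left
disk 3: place 58 GB, 47 GB left
disk 4: place 213 GB, 43 GB left
disk 5: place 139 GB, 117 GB left
disk 6: place 144 GB, 112 GB left
disk 5: place 25 GB, 92 GB left
disk 7: place 210 GB, 46 GB left
disk 8: place 133 GB, 123 GB left
disk 8: place 99 GB, 24 GB left
disk 6: place 78 GB, 34 GB left
disk 1: place 66 GB, 29 GB left
disk 9: place 251 GB, 5 GB left
disk 2: place 40 GB, 53 GB left
disk 10: place 160 GB, 96 GB left
disk 11: place 159 GB, 97 GB left
11 disks × 256 GB = 2816 GB; used 2250 GB; unused 566 GB.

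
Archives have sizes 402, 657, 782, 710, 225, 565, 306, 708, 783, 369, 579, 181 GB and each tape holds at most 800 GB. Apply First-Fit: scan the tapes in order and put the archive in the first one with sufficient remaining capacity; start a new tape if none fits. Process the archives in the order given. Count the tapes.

tape 1: place 402 GB, 398 GB left
tape 2: place 657 GB, 143 GB left
tape 3: place 782 GB, 18 GB left
tape 4: place 710 GB, 90 GB left
tape 1: place 225 GB, 173 GB left
tape 5: place 565 GB, 235 GB left
tape 6: place 306 GB, 494 GB left
tape 7: place 708 GB, 92 GB left
tape 8: place 783 GB, 17 GB left
tape 6: place 369 GB, 125 GB left
tape 9: place 579 GB, 221 GB left
tape 5: place 181 GB, 54 GB left

9 tapes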